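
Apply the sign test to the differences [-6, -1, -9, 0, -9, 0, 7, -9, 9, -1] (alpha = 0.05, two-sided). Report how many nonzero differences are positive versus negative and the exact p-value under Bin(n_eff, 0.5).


Step 1: Discard zero differences. Original n = 10; n_eff = number of nonzero differences = 8.
Nonzero differences (with sign): -6, -1, -9, -9, +7, -9, +9, -1
Step 2: Count signs: positive = 2, negative = 6.
Step 3: Under H0: P(positive) = 0.5, so the number of positives S ~ Bin(8, 0.5).
Step 4: Two-sided exact p-value = sum of Bin(8,0.5) probabilities at or below the observed probability = 0.289062.
Step 5: alpha = 0.05. fail to reject H0.

n_eff = 8, pos = 2, neg = 6, p = 0.289062, fail to reject H0.


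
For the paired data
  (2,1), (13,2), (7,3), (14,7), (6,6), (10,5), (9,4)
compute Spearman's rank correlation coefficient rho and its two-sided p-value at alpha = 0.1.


Step 1: Rank x and y separately (midranks; no ties here).
rank(x): 2->1, 13->6, 7->3, 14->7, 6->2, 10->5, 9->4
rank(y): 1->1, 2->2, 3->3, 7->7, 6->6, 5->5, 4->4
Step 2: d_i = R_x(i) - R_y(i); compute d_i^2.
  (1-1)^2=0, (6-2)^2=16, (3-3)^2=0, (7-7)^2=0, (2-6)^2=16, (5-5)^2=0, (4-4)^2=0
sum(d^2) = 32.
Step 3: rho = 1 - 6*32 / (7*(7^2 - 1)) = 1 - 192/336 = 0.428571.
Step 4: Under H0, t = rho * sqrt((n-2)/(1-rho^2)) = 1.0607 ~ t(5).
Step 5: Two-sided p-value from the t-distribution with 5 df = 0.337368.
Step 6: alpha = 0.1. fail to reject H0.

rho = 0.4286, p = 0.337368, fail to reject H0 at alpha = 0.1.


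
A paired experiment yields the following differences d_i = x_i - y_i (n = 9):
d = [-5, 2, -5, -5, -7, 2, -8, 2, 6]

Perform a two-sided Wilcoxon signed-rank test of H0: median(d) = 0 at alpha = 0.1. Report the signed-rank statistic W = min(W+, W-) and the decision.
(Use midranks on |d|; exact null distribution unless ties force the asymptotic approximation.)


Step 1: Drop any zero differences (none here) and take |d_i|.
|d| = [5, 2, 5, 5, 7, 2, 8, 2, 6]
Step 2: Midrank |d_i| (ties get averaged ranks).
ranks: |5|->5, |2|->2, |5|->5, |5|->5, |7|->8, |2|->2, |8|->9, |2|->2, |6|->7
Step 3: Attach original signs; sum ranks with positive sign and with negative sign.
W+ = 2 + 2 + 2 + 7 = 13
W- = 5 + 5 + 5 + 8 + 9 = 32
(Check: W+ + W- = 45 should equal n(n+1)/2 = 45.)
Step 4: Test statistic W = min(W+, W-) = 13.
Step 5: Ties in |d|, so use the tie-corrected normal approximation.
        E[W] = n(n+1)/4 = 9*10/4 = 22.5.
        Tie groups: |d|=2 (t=3), |d|=5 (t=3); sum(t^3 - t) = 48.
        Var[W] = n(n+1)(2n+1)/24 - sum(t^3-t)/48 = 1710/24 - 48/48 = 70.25.
        z = (W - E[W]) / sqrt(Var[W]) = (13 - 22.5) / 8.3815 = -1.1334.
        Two-sided p = 2*Phi(z) = 0.257027.
Step 6: alpha = 0.1. fail to reject H0.

W+ = 13, W- = 32, W = min = 13, p = 0.257027, fail to reject H0.


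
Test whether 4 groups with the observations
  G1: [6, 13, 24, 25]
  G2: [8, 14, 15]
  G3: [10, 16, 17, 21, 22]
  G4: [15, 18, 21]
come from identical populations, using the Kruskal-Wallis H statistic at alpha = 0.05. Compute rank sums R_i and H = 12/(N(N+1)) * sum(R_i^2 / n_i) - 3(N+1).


Step 1: Combine all N = 15 observations and assign midranks.
sorted (value, group, rank): (6,G1,1), (8,G2,2), (10,G3,3), (13,G1,4), (14,G2,5), (15,G2,6.5), (15,G4,6.5), (16,G3,8), (17,G3,9), (18,G4,10), (21,G3,11.5), (21,G4,11.5), (22,G3,13), (24,G1,14), (25,G1,15)
Step 2: Sum ranks within each group.
R_1 = 34 (n_1 = 4)
R_2 = 13.5 (n_2 = 3)
R_3 = 44.5 (n_3 = 5)
R_4 = 28 (n_4 = 3)
Step 3: H = 12/(N(N+1)) * sum(R_i^2/n_i) - 3(N+1)
     = 12/(15*16) * (34^2/4 + 13.5^2/3 + 44.5^2/5 + 28^2/3) - 3*16
     = 0.050000 * 1007.13 - 48
     = 2.356667.
Step 4: Ties present; correction factor C = 1 - 12/(15^3 - 15) = 0.996429. Corrected H = 2.356667 / 0.996429 = 2.365114.
Step 5: Under H0, H ~ chi^2(3); p-value = 0.500162.
Step 6: alpha = 0.05. fail to reject H0.

H = 2.3651, df = 3, p = 0.500162, fail to reject H0.


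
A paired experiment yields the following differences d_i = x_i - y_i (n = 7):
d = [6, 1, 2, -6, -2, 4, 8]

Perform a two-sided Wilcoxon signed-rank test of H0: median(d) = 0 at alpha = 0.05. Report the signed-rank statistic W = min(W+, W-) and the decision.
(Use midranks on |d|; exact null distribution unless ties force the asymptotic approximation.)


Step 1: Drop any zero differences (none here) and take |d_i|.
|d| = [6, 1, 2, 6, 2, 4, 8]
Step 2: Midrank |d_i| (ties get averaged ranks).
ranks: |6|->5.5, |1|->1, |2|->2.5, |6|->5.5, |2|->2.5, |4|->4, |8|->7
Step 3: Attach original signs; sum ranks with positive sign and with negative sign.
W+ = 5.5 + 1 + 2.5 + 4 + 7 = 20
W- = 5.5 + 2.5 = 8
(Check: W+ + W- = 28 should equal n(n+1)/2 = 28.)
Step 4: Test statistic W = min(W+, W-) = 8.
Step 5: Ties in |d|, so use the tie-corrected normal approximation.
        E[W] = n(n+1)/4 = 7*8/4 = 14.
        Tie groups: |d|=2 (t=2), |d|=6 (t=2); sum(t^3 - t) = 12.
        Var[W] = n(n+1)(2n+1)/24 - sum(t^3-t)/48 = 840/24 - 12/48 = 34.75.
        z = (W - E[W]) / sqrt(Var[W]) = (8 - 14) / 5.8949 = -1.0178.
        Two-sided p = 2*Phi(z) = 0.308760.
Step 6: alpha = 0.05. fail to reject H0.

W+ = 20, W- = 8, W = min = 8, p = 0.308760, fail to reject H0.


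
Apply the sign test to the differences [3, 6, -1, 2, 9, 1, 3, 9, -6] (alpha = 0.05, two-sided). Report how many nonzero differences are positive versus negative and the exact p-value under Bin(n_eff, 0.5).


Step 1: Discard zero differences. Original n = 9; n_eff = number of nonzero differences = 9.
Nonzero differences (with sign): +3, +6, -1, +2, +9, +1, +3, +9, -6
Step 2: Count signs: positive = 7, negative = 2.
Step 3: Under H0: P(positive) = 0.5, so the number of positives S ~ Bin(9, 0.5).
Step 4: Two-sided exact p-value = sum of Bin(9,0.5) probabilities at or below the observed probability = 0.179688.
Step 5: alpha = 0.05. fail to reject H0.

n_eff = 9, pos = 7, neg = 2, p = 0.179688, fail to reject H0.


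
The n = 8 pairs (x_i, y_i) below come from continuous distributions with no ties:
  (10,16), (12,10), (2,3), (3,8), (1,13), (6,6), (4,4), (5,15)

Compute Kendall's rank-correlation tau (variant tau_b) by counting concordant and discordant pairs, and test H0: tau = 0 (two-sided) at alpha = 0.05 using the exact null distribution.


Step 1: Enumerate the 28 unordered pairs (i,j) with i<j and classify each by sign(x_j-x_i) * sign(y_j-y_i).
  (1,2):dx=+2,dy=-6->D; (1,3):dx=-8,dy=-13->C; (1,4):dx=-7,dy=-8->C; (1,5):dx=-9,dy=-3->C
  (1,6):dx=-4,dy=-10->C; (1,7):dx=-6,dy=-12->C; (1,8):dx=-5,dy=-1->C; (2,3):dx=-10,dy=-7->C
  (2,4):dx=-9,dy=-2->C; (2,5):dx=-11,dy=+3->D; (2,6):dx=-6,dy=-4->C; (2,7):dx=-8,dy=-6->C
  (2,8):dx=-7,dy=+5->D; (3,4):dx=+1,dy=+5->C; (3,5):dx=-1,dy=+10->D; (3,6):dx=+4,dy=+3->C
  (3,7):dx=+2,dy=+1->C; (3,8):dx=+3,dy=+12->C; (4,5):dx=-2,dy=+5->D; (4,6):dx=+3,dy=-2->D
  (4,7):dx=+1,dy=-4->D; (4,8):dx=+2,dy=+7->C; (5,6):dx=+5,dy=-7->D; (5,7):dx=+3,dy=-9->D
  (5,8):dx=+4,dy=+2->C; (6,7):dx=-2,dy=-2->C; (6,8):dx=-1,dy=+9->D; (7,8):dx=+1,dy=+11->C
Step 2: C = 18, D = 10, total pairs = 28.
Step 3: tau = (C - D)/(n(n-1)/2) = (18 - 10)/28 = 0.285714.
Step 4: Exact two-sided p-value (enumerate n! = 40320 permutations of y under H0): p = 0.398760.
Step 5: alpha = 0.05. fail to reject H0.

tau_b = 0.2857 (C=18, D=10), p = 0.398760, fail to reject H0.


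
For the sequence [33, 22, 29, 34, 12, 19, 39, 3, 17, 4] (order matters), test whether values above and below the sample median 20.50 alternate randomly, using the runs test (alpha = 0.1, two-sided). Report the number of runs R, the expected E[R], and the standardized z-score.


Step 1: Compute median = 20.50; label A = above, B = below.
Labels in order: AAAABBABBB  (n_A = 5, n_B = 5)
Step 2: Count runs R = 4.
Step 3: Under H0 (random ordering), E[R] = 2*n_A*n_B/(n_A+n_B) + 1 = 2*5*5/10 + 1 = 6.0000.
        Var[R] = 2*n_A*n_B*(2*n_A*n_B - n_A - n_B) / ((n_A+n_B)^2 * (n_A+n_B-1)) = 2000/900 = 2.2222.
        SD[R] = 1.4907.
Step 4: Continuity-corrected z = (R + 0.5 - E[R]) / SD[R] = (4 + 0.5 - 6.0000) / 1.4907 = -1.0062.
Step 5: Two-sided p-value via normal approximation = 2*(1 - Phi(|z|)) = 0.314305.
Step 6: alpha = 0.1. fail to reject H0.

R = 4, z = -1.0062, p = 0.314305, fail to reject H0.


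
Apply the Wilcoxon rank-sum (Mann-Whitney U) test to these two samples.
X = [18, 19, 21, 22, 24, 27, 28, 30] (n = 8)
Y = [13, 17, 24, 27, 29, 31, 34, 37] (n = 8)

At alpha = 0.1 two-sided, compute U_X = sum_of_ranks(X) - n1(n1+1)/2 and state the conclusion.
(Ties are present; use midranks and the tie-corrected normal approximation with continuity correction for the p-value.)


Step 1: Combine and sort all 16 observations; assign midranks.
sorted (value, group): (13,Y), (17,Y), (18,X), (19,X), (21,X), (22,X), (24,X), (24,Y), (27,X), (27,Y), (28,X), (29,Y), (30,X), (31,Y), (34,Y), (37,Y)
ranks: 13->1, 17->2, 18->3, 19->4, 21->5, 22->6, 24->7.5, 24->7.5, 27->9.5, 27->9.5, 28->11, 29->12, 30->13, 31->14, 34->15, 37->16
Step 2: Rank sum for X: R1 = 3 + 4 + 5 + 6 + 7.5 + 9.5 + 11 + 13 = 59.
Step 3: U_X = R1 - n1(n1+1)/2 = 59 - 8*9/2 = 59 - 36 = 23.
       U_Y = n1*n2 - U_X = 64 - 23 = 41.
Step 4: Ties are present, so use the tie-corrected normal approximation (with continuity correction) for the p-value.
Step 5: p-value = 0.371325; compare to alpha = 0.1. fail to reject H0.

U_X = 23, p = 0.371325, fail to reject H0 at alpha = 0.1.


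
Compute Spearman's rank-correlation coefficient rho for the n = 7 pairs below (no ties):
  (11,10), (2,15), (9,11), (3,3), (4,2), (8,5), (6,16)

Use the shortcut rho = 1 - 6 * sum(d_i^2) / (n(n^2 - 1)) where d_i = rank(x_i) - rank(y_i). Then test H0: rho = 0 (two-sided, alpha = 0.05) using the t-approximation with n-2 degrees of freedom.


Step 1: Rank x and y separately (midranks; no ties here).
rank(x): 11->7, 2->1, 9->6, 3->2, 4->3, 8->5, 6->4
rank(y): 10->4, 15->6, 11->5, 3->2, 2->1, 5->3, 16->7
Step 2: d_i = R_x(i) - R_y(i); compute d_i^2.
  (7-4)^2=9, (1-6)^2=25, (6-5)^2=1, (2-2)^2=0, (3-1)^2=4, (5-3)^2=4, (4-7)^2=9
sum(d^2) = 52.
Step 3: rho = 1 - 6*52 / (7*(7^2 - 1)) = 1 - 312/336 = 0.071429.
Step 4: Under H0, t = rho * sqrt((n-2)/(1-rho^2)) = 0.1601 ~ t(5).
Step 5: Two-sided p-value from the t-distribution with 5 df = 0.879048.
Step 6: alpha = 0.05. fail to reject H0.

rho = 0.0714, p = 0.879048, fail to reject H0 at alpha = 0.05.


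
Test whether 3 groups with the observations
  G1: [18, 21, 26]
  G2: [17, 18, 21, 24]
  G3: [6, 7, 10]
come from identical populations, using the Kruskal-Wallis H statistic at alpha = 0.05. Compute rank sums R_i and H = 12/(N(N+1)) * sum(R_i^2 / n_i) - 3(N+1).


Step 1: Combine all N = 10 observations and assign midranks.
sorted (value, group, rank): (6,G3,1), (7,G3,2), (10,G3,3), (17,G2,4), (18,G1,5.5), (18,G2,5.5), (21,G1,7.5), (21,G2,7.5), (24,G2,9), (26,G1,10)
Step 2: Sum ranks within each group.
R_1 = 23 (n_1 = 3)
R_2 = 26 (n_2 = 4)
R_3 = 6 (n_3 = 3)
Step 3: H = 12/(N(N+1)) * sum(R_i^2/n_i) - 3(N+1)
     = 12/(10*11) * (23^2/3 + 26^2/4 + 6^2/3) - 3*11
     = 0.109091 * 357.333 - 33
     = 5.981818.
Step 4: Ties present; correction factor C = 1 - 12/(10^3 - 10) = 0.987879. Corrected H = 5.981818 / 0.987879 = 6.055215.
Step 5: Under H0, H ~ chi^2(2); p-value = 0.048431.
Step 6: alpha = 0.05. reject H0.

H = 6.0552, df = 2, p = 0.048431, reject H0.


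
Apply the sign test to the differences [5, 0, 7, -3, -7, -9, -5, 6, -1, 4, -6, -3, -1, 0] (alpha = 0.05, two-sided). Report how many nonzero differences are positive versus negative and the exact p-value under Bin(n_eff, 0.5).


Step 1: Discard zero differences. Original n = 14; n_eff = number of nonzero differences = 12.
Nonzero differences (with sign): +5, +7, -3, -7, -9, -5, +6, -1, +4, -6, -3, -1
Step 2: Count signs: positive = 4, negative = 8.
Step 3: Under H0: P(positive) = 0.5, so the number of positives S ~ Bin(12, 0.5).
Step 4: Two-sided exact p-value = sum of Bin(12,0.5) probabilities at or below the observed probability = 0.387695.
Step 5: alpha = 0.05. fail to reject H0.

n_eff = 12, pos = 4, neg = 8, p = 0.387695, fail to reject H0.


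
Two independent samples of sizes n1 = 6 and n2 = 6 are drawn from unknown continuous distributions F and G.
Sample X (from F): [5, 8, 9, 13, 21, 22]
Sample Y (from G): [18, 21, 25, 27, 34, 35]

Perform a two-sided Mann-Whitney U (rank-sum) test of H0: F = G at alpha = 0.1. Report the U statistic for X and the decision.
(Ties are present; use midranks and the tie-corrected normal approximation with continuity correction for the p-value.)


Step 1: Combine and sort all 12 observations; assign midranks.
sorted (value, group): (5,X), (8,X), (9,X), (13,X), (18,Y), (21,X), (21,Y), (22,X), (25,Y), (27,Y), (34,Y), (35,Y)
ranks: 5->1, 8->2, 9->3, 13->4, 18->5, 21->6.5, 21->6.5, 22->8, 25->9, 27->10, 34->11, 35->12
Step 2: Rank sum for X: R1 = 1 + 2 + 3 + 4 + 6.5 + 8 = 24.5.
Step 3: U_X = R1 - n1(n1+1)/2 = 24.5 - 6*7/2 = 24.5 - 21 = 3.5.
       U_Y = n1*n2 - U_X = 36 - 3.5 = 32.5.
Step 4: Ties are present, so use the tie-corrected normal approximation (with continuity correction) for the p-value.
Step 5: p-value = 0.024722; compare to alpha = 0.1. reject H0.

U_X = 3.5, p = 0.024722, reject H0 at alpha = 0.1.


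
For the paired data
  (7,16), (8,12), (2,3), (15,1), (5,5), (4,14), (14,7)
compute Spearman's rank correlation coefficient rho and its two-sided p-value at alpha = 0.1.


Step 1: Rank x and y separately (midranks; no ties here).
rank(x): 7->4, 8->5, 2->1, 15->7, 5->3, 4->2, 14->6
rank(y): 16->7, 12->5, 3->2, 1->1, 5->3, 14->6, 7->4
Step 2: d_i = R_x(i) - R_y(i); compute d_i^2.
  (4-7)^2=9, (5-5)^2=0, (1-2)^2=1, (7-1)^2=36, (3-3)^2=0, (2-6)^2=16, (6-4)^2=4
sum(d^2) = 66.
Step 3: rho = 1 - 6*66 / (7*(7^2 - 1)) = 1 - 396/336 = -0.178571.
Step 4: Under H0, t = rho * sqrt((n-2)/(1-rho^2)) = -0.4058 ~ t(5).
Step 5: Two-sided p-value from the t-distribution with 5 df = 0.701658.
Step 6: alpha = 0.1. fail to reject H0.

rho = -0.1786, p = 0.701658, fail to reject H0 at alpha = 0.1.


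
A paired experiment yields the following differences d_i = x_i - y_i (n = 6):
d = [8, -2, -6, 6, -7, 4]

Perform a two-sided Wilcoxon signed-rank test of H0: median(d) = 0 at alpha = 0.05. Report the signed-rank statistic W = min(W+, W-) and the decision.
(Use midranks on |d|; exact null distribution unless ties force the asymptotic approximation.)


Step 1: Drop any zero differences (none here) and take |d_i|.
|d| = [8, 2, 6, 6, 7, 4]
Step 2: Midrank |d_i| (ties get averaged ranks).
ranks: |8|->6, |2|->1, |6|->3.5, |6|->3.5, |7|->5, |4|->2
Step 3: Attach original signs; sum ranks with positive sign and with negative sign.
W+ = 6 + 3.5 + 2 = 11.5
W- = 1 + 3.5 + 5 = 9.5
(Check: W+ + W- = 21 should equal n(n+1)/2 = 21.)
Step 4: Test statistic W = min(W+, W-) = 9.5.
Step 5: Ties in |d|, so use the tie-corrected normal approximation.
        E[W] = n(n+1)/4 = 6*7/4 = 10.5.
        Tie groups: |d|=6 (t=2); sum(t^3 - t) = 6.
        Var[W] = n(n+1)(2n+1)/24 - sum(t^3-t)/48 = 546/24 - 6/48 = 22.625.
        z = (W - E[W]) / sqrt(Var[W]) = (9.5 - 10.5) / 4.7566 = -0.2102.
        Two-sided p = 2*Phi(z) = 0.833484.
Step 6: alpha = 0.05. fail to reject H0.

W+ = 11.5, W- = 9.5, W = min = 9.5, p = 0.833484, fail to reject H0.


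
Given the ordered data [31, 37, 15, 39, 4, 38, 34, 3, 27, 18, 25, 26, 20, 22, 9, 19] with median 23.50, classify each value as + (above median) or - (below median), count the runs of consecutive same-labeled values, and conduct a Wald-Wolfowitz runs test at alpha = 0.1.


Step 1: Compute median = 23.50; label A = above, B = below.
Labels in order: AABABAABABAABBBB  (n_A = 8, n_B = 8)
Step 2: Count runs R = 10.
Step 3: Under H0 (random ordering), E[R] = 2*n_A*n_B/(n_A+n_B) + 1 = 2*8*8/16 + 1 = 9.0000.
        Var[R] = 2*n_A*n_B*(2*n_A*n_B - n_A - n_B) / ((n_A+n_B)^2 * (n_A+n_B-1)) = 14336/3840 = 3.7333.
        SD[R] = 1.9322.
Step 4: Continuity-corrected z = (R - 0.5 - E[R]) / SD[R] = (10 - 0.5 - 9.0000) / 1.9322 = 0.2588.
Step 5: Two-sided p-value via normal approximation = 2*(1 - Phi(|z|)) = 0.795809.
Step 6: alpha = 0.1. fail to reject H0.

R = 10, z = 0.2588, p = 0.795809, fail to reject H0.


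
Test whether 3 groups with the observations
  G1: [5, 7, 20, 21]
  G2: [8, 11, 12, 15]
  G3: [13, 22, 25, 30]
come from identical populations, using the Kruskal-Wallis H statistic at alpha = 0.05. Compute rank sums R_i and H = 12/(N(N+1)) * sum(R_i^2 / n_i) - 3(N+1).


Step 1: Combine all N = 12 observations and assign midranks.
sorted (value, group, rank): (5,G1,1), (7,G1,2), (8,G2,3), (11,G2,4), (12,G2,5), (13,G3,6), (15,G2,7), (20,G1,8), (21,G1,9), (22,G3,10), (25,G3,11), (30,G3,12)
Step 2: Sum ranks within each group.
R_1 = 20 (n_1 = 4)
R_2 = 19 (n_2 = 4)
R_3 = 39 (n_3 = 4)
Step 3: H = 12/(N(N+1)) * sum(R_i^2/n_i) - 3(N+1)
     = 12/(12*13) * (20^2/4 + 19^2/4 + 39^2/4) - 3*13
     = 0.076923 * 570.5 - 39
     = 4.884615.
Step 4: No ties, so H is used without correction.
Step 5: Under H0, H ~ chi^2(2); p-value = 0.086960.
Step 6: alpha = 0.05. fail to reject H0.

H = 4.8846, df = 2, p = 0.086960, fail to reject H0.


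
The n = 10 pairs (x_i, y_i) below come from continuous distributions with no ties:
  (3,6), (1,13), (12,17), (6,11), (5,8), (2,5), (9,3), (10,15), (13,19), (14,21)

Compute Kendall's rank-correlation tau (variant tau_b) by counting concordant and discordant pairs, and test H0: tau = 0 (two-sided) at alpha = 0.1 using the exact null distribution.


Step 1: Enumerate the 45 unordered pairs (i,j) with i<j and classify each by sign(x_j-x_i) * sign(y_j-y_i).
  (1,2):dx=-2,dy=+7->D; (1,3):dx=+9,dy=+11->C; (1,4):dx=+3,dy=+5->C; (1,5):dx=+2,dy=+2->C
  (1,6):dx=-1,dy=-1->C; (1,7):dx=+6,dy=-3->D; (1,8):dx=+7,dy=+9->C; (1,9):dx=+10,dy=+13->C
  (1,10):dx=+11,dy=+15->C; (2,3):dx=+11,dy=+4->C; (2,4):dx=+5,dy=-2->D; (2,5):dx=+4,dy=-5->D
  (2,6):dx=+1,dy=-8->D; (2,7):dx=+8,dy=-10->D; (2,8):dx=+9,dy=+2->C; (2,9):dx=+12,dy=+6->C
  (2,10):dx=+13,dy=+8->C; (3,4):dx=-6,dy=-6->C; (3,5):dx=-7,dy=-9->C; (3,6):dx=-10,dy=-12->C
  (3,7):dx=-3,dy=-14->C; (3,8):dx=-2,dy=-2->C; (3,9):dx=+1,dy=+2->C; (3,10):dx=+2,dy=+4->C
  (4,5):dx=-1,dy=-3->C; (4,6):dx=-4,dy=-6->C; (4,7):dx=+3,dy=-8->D; (4,8):dx=+4,dy=+4->C
  (4,9):dx=+7,dy=+8->C; (4,10):dx=+8,dy=+10->C; (5,6):dx=-3,dy=-3->C; (5,7):dx=+4,dy=-5->D
  (5,8):dx=+5,dy=+7->C; (5,9):dx=+8,dy=+11->C; (5,10):dx=+9,dy=+13->C; (6,7):dx=+7,dy=-2->D
  (6,8):dx=+8,dy=+10->C; (6,9):dx=+11,dy=+14->C; (6,10):dx=+12,dy=+16->C; (7,8):dx=+1,dy=+12->C
  (7,9):dx=+4,dy=+16->C; (7,10):dx=+5,dy=+18->C; (8,9):dx=+3,dy=+4->C; (8,10):dx=+4,dy=+6->C
  (9,10):dx=+1,dy=+2->C
Step 2: C = 36, D = 9, total pairs = 45.
Step 3: tau = (C - D)/(n(n-1)/2) = (36 - 9)/45 = 0.600000.
Step 4: Exact two-sided p-value (enumerate n! = 3628800 permutations of y under H0): p = 0.016666.
Step 5: alpha = 0.1. reject H0.

tau_b = 0.6000 (C=36, D=9), p = 0.016666, reject H0.


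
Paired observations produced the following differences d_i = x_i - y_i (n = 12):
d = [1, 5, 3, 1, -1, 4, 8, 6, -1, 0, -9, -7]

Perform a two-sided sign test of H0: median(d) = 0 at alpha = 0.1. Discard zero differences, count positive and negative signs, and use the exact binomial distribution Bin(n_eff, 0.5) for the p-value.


Step 1: Discard zero differences. Original n = 12; n_eff = number of nonzero differences = 11.
Nonzero differences (with sign): +1, +5, +3, +1, -1, +4, +8, +6, -1, -9, -7
Step 2: Count signs: positive = 7, negative = 4.
Step 3: Under H0: P(positive) = 0.5, so the number of positives S ~ Bin(11, 0.5).
Step 4: Two-sided exact p-value = sum of Bin(11,0.5) probabilities at or below the observed probability = 0.548828.
Step 5: alpha = 0.1. fail to reject H0.

n_eff = 11, pos = 7, neg = 4, p = 0.548828, fail to reject H0.


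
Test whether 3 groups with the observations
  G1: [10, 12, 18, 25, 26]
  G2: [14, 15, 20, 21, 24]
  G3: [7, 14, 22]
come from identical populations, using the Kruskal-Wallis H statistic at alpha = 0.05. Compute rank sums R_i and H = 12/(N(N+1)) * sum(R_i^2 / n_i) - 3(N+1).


Step 1: Combine all N = 13 observations and assign midranks.
sorted (value, group, rank): (7,G3,1), (10,G1,2), (12,G1,3), (14,G2,4.5), (14,G3,4.5), (15,G2,6), (18,G1,7), (20,G2,8), (21,G2,9), (22,G3,10), (24,G2,11), (25,G1,12), (26,G1,13)
Step 2: Sum ranks within each group.
R_1 = 37 (n_1 = 5)
R_2 = 38.5 (n_2 = 5)
R_3 = 15.5 (n_3 = 3)
Step 3: H = 12/(N(N+1)) * sum(R_i^2/n_i) - 3(N+1)
     = 12/(13*14) * (37^2/5 + 38.5^2/5 + 15.5^2/3) - 3*14
     = 0.065934 * 650.333 - 42
     = 0.879121.
Step 4: Ties present; correction factor C = 1 - 6/(13^3 - 13) = 0.997253. Corrected H = 0.879121 / 0.997253 = 0.881543.
Step 5: Under H0, H ~ chi^2(2); p-value = 0.643540.
Step 6: alpha = 0.05. fail to reject H0.

H = 0.8815, df = 2, p = 0.643540, fail to reject H0.


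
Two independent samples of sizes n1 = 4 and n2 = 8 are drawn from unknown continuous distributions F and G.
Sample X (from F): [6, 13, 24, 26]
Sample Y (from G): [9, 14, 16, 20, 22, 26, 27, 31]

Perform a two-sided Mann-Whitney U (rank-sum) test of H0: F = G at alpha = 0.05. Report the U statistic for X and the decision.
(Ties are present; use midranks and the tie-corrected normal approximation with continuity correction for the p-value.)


Step 1: Combine and sort all 12 observations; assign midranks.
sorted (value, group): (6,X), (9,Y), (13,X), (14,Y), (16,Y), (20,Y), (22,Y), (24,X), (26,X), (26,Y), (27,Y), (31,Y)
ranks: 6->1, 9->2, 13->3, 14->4, 16->5, 20->6, 22->7, 24->8, 26->9.5, 26->9.5, 27->11, 31->12
Step 2: Rank sum for X: R1 = 1 + 3 + 8 + 9.5 = 21.5.
Step 3: U_X = R1 - n1(n1+1)/2 = 21.5 - 4*5/2 = 21.5 - 10 = 11.5.
       U_Y = n1*n2 - U_X = 32 - 11.5 = 20.5.
Step 4: Ties are present, so use the tie-corrected normal approximation (with continuity correction) for the p-value.
Step 5: p-value = 0.496152; compare to alpha = 0.05. fail to reject H0.

U_X = 11.5, p = 0.496152, fail to reject H0 at alpha = 0.05.


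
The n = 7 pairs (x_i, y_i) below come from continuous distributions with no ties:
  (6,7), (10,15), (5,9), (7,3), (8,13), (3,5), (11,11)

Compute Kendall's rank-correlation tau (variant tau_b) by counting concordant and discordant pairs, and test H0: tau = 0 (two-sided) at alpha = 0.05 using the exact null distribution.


Step 1: Enumerate the 21 unordered pairs (i,j) with i<j and classify each by sign(x_j-x_i) * sign(y_j-y_i).
  (1,2):dx=+4,dy=+8->C; (1,3):dx=-1,dy=+2->D; (1,4):dx=+1,dy=-4->D; (1,5):dx=+2,dy=+6->C
  (1,6):dx=-3,dy=-2->C; (1,7):dx=+5,dy=+4->C; (2,3):dx=-5,dy=-6->C; (2,4):dx=-3,dy=-12->C
  (2,5):dx=-2,dy=-2->C; (2,6):dx=-7,dy=-10->C; (2,7):dx=+1,dy=-4->D; (3,4):dx=+2,dy=-6->D
  (3,5):dx=+3,dy=+4->C; (3,6):dx=-2,dy=-4->C; (3,7):dx=+6,dy=+2->C; (4,5):dx=+1,dy=+10->C
  (4,6):dx=-4,dy=+2->D; (4,7):dx=+4,dy=+8->C; (5,6):dx=-5,dy=-8->C; (5,7):dx=+3,dy=-2->D
  (6,7):dx=+8,dy=+6->C
Step 2: C = 15, D = 6, total pairs = 21.
Step 3: tau = (C - D)/(n(n-1)/2) = (15 - 6)/21 = 0.428571.
Step 4: Exact two-sided p-value (enumerate n! = 5040 permutations of y under H0): p = 0.238889.
Step 5: alpha = 0.05. fail to reject H0.

tau_b = 0.4286 (C=15, D=6), p = 0.238889, fail to reject H0.


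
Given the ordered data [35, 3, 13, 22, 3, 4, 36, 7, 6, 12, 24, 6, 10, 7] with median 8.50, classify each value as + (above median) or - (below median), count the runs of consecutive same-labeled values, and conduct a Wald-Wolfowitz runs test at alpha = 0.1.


Step 1: Compute median = 8.50; label A = above, B = below.
Labels in order: ABAABBABBAABAB  (n_A = 7, n_B = 7)
Step 2: Count runs R = 10.
Step 3: Under H0 (random ordering), E[R] = 2*n_A*n_B/(n_A+n_B) + 1 = 2*7*7/14 + 1 = 8.0000.
        Var[R] = 2*n_A*n_B*(2*n_A*n_B - n_A - n_B) / ((n_A+n_B)^2 * (n_A+n_B-1)) = 8232/2548 = 3.2308.
        SD[R] = 1.7974.
Step 4: Continuity-corrected z = (R - 0.5 - E[R]) / SD[R] = (10 - 0.5 - 8.0000) / 1.7974 = 0.8345.
Step 5: Two-sided p-value via normal approximation = 2*(1 - Phi(|z|)) = 0.403986.
Step 6: alpha = 0.1. fail to reject H0.

R = 10, z = 0.8345, p = 0.403986, fail to reject H0.


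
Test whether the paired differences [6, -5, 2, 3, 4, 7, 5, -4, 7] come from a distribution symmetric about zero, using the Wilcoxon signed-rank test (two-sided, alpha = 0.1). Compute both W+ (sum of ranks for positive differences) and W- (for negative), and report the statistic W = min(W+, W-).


Step 1: Drop any zero differences (none here) and take |d_i|.
|d| = [6, 5, 2, 3, 4, 7, 5, 4, 7]
Step 2: Midrank |d_i| (ties get averaged ranks).
ranks: |6|->7, |5|->5.5, |2|->1, |3|->2, |4|->3.5, |7|->8.5, |5|->5.5, |4|->3.5, |7|->8.5
Step 3: Attach original signs; sum ranks with positive sign and with negative sign.
W+ = 7 + 1 + 2 + 3.5 + 8.5 + 5.5 + 8.5 = 36
W- = 5.5 + 3.5 = 9
(Check: W+ + W- = 45 should equal n(n+1)/2 = 45.)
Step 4: Test statistic W = min(W+, W-) = 9.
Step 5: Ties in |d|, so use the tie-corrected normal approximation.
        E[W] = n(n+1)/4 = 9*10/4 = 22.5.
        Tie groups: |d|=4 (t=2), |d|=5 (t=2), |d|=7 (t=2); sum(t^3 - t) = 18.
        Var[W] = n(n+1)(2n+1)/24 - sum(t^3-t)/48 = 1710/24 - 18/48 = 70.875.
        z = (W - E[W]) / sqrt(Var[W]) = (9 - 22.5) / 8.4187 = -1.6036.
        Two-sided p = 2*Phi(z) = 0.108809.
Step 6: alpha = 0.1. fail to reject H0.

W+ = 36, W- = 9, W = min = 9, p = 0.108809, fail to reject H0.


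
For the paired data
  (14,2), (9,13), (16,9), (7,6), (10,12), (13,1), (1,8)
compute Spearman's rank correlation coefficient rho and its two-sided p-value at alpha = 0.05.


Step 1: Rank x and y separately (midranks; no ties here).
rank(x): 14->6, 9->3, 16->7, 7->2, 10->4, 13->5, 1->1
rank(y): 2->2, 13->7, 9->5, 6->3, 12->6, 1->1, 8->4
Step 2: d_i = R_x(i) - R_y(i); compute d_i^2.
  (6-2)^2=16, (3-7)^2=16, (7-5)^2=4, (2-3)^2=1, (4-6)^2=4, (5-1)^2=16, (1-4)^2=9
sum(d^2) = 66.
Step 3: rho = 1 - 6*66 / (7*(7^2 - 1)) = 1 - 396/336 = -0.178571.
Step 4: Under H0, t = rho * sqrt((n-2)/(1-rho^2)) = -0.4058 ~ t(5).
Step 5: Two-sided p-value from the t-distribution with 5 df = 0.701658.
Step 6: alpha = 0.05. fail to reject H0.

rho = -0.1786, p = 0.701658, fail to reject H0 at alpha = 0.05.


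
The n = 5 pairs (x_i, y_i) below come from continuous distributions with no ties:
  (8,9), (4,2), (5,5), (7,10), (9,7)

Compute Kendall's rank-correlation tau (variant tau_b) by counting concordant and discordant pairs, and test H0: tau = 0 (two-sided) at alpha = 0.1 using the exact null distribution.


Step 1: Enumerate the 10 unordered pairs (i,j) with i<j and classify each by sign(x_j-x_i) * sign(y_j-y_i).
  (1,2):dx=-4,dy=-7->C; (1,3):dx=-3,dy=-4->C; (1,4):dx=-1,dy=+1->D; (1,5):dx=+1,dy=-2->D
  (2,3):dx=+1,dy=+3->C; (2,4):dx=+3,dy=+8->C; (2,5):dx=+5,dy=+5->C; (3,4):dx=+2,dy=+5->C
  (3,5):dx=+4,dy=+2->C; (4,5):dx=+2,dy=-3->D
Step 2: C = 7, D = 3, total pairs = 10.
Step 3: tau = (C - D)/(n(n-1)/2) = (7 - 3)/10 = 0.400000.
Step 4: Exact two-sided p-value (enumerate n! = 120 permutations of y under H0): p = 0.483333.
Step 5: alpha = 0.1. fail to reject H0.

tau_b = 0.4000 (C=7, D=3), p = 0.483333, fail to reject H0.


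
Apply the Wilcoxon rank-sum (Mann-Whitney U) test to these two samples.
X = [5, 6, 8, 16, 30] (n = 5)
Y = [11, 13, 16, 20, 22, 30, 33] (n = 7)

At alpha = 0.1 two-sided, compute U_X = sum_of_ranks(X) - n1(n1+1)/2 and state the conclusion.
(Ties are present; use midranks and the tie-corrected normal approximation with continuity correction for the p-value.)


Step 1: Combine and sort all 12 observations; assign midranks.
sorted (value, group): (5,X), (6,X), (8,X), (11,Y), (13,Y), (16,X), (16,Y), (20,Y), (22,Y), (30,X), (30,Y), (33,Y)
ranks: 5->1, 6->2, 8->3, 11->4, 13->5, 16->6.5, 16->6.5, 20->8, 22->9, 30->10.5, 30->10.5, 33->12
Step 2: Rank sum for X: R1 = 1 + 2 + 3 + 6.5 + 10.5 = 23.
Step 3: U_X = R1 - n1(n1+1)/2 = 23 - 5*6/2 = 23 - 15 = 8.
       U_Y = n1*n2 - U_X = 35 - 8 = 27.
Step 4: Ties are present, so use the tie-corrected normal approximation (with continuity correction) for the p-value.
Step 5: p-value = 0.142449; compare to alpha = 0.1. fail to reject H0.

U_X = 8, p = 0.142449, fail to reject H0 at alpha = 0.1.


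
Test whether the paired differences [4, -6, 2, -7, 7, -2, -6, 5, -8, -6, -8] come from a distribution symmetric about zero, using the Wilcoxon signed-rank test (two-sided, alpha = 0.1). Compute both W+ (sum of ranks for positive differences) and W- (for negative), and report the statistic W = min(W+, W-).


Step 1: Drop any zero differences (none here) and take |d_i|.
|d| = [4, 6, 2, 7, 7, 2, 6, 5, 8, 6, 8]
Step 2: Midrank |d_i| (ties get averaged ranks).
ranks: |4|->3, |6|->6, |2|->1.5, |7|->8.5, |7|->8.5, |2|->1.5, |6|->6, |5|->4, |8|->10.5, |6|->6, |8|->10.5
Step 3: Attach original signs; sum ranks with positive sign and with negative sign.
W+ = 3 + 1.5 + 8.5 + 4 = 17
W- = 6 + 8.5 + 1.5 + 6 + 10.5 + 6 + 10.5 = 49
(Check: W+ + W- = 66 should equal n(n+1)/2 = 66.)
Step 4: Test statistic W = min(W+, W-) = 17.
Step 5: Ties in |d|, so use the tie-corrected normal approximation.
        E[W] = n(n+1)/4 = 11*12/4 = 33.
        Tie groups: |d|=2 (t=2), |d|=6 (t=3), |d|=7 (t=2), |d|=8 (t=2); sum(t^3 - t) = 42.
        Var[W] = n(n+1)(2n+1)/24 - sum(t^3-t)/48 = 3036/24 - 42/48 = 125.625.
        z = (W - E[W]) / sqrt(Var[W]) = (17 - 33) / 11.2083 = -1.4275.
        Two-sided p = 2*Phi(z) = 0.153430.
Step 6: alpha = 0.1. fail to reject H0.

W+ = 17, W- = 49, W = min = 17, p = 0.153430, fail to reject H0.


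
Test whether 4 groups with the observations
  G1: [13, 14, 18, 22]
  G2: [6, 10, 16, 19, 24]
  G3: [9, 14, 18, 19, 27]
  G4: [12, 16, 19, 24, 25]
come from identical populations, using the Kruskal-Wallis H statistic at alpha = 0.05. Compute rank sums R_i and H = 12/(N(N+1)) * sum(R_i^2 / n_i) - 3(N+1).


Step 1: Combine all N = 19 observations and assign midranks.
sorted (value, group, rank): (6,G2,1), (9,G3,2), (10,G2,3), (12,G4,4), (13,G1,5), (14,G1,6.5), (14,G3,6.5), (16,G2,8.5), (16,G4,8.5), (18,G1,10.5), (18,G3,10.5), (19,G2,13), (19,G3,13), (19,G4,13), (22,G1,15), (24,G2,16.5), (24,G4,16.5), (25,G4,18), (27,G3,19)
Step 2: Sum ranks within each group.
R_1 = 37 (n_1 = 4)
R_2 = 42 (n_2 = 5)
R_3 = 51 (n_3 = 5)
R_4 = 60 (n_4 = 5)
Step 3: H = 12/(N(N+1)) * sum(R_i^2/n_i) - 3(N+1)
     = 12/(19*20) * (37^2/4 + 42^2/5 + 51^2/5 + 60^2/5) - 3*20
     = 0.031579 * 1935.25 - 60
     = 1.113158.
Step 4: Ties present; correction factor C = 1 - 48/(19^3 - 19) = 0.992982. Corrected H = 1.113158 / 0.992982 = 1.121025.
Step 5: Under H0, H ~ chi^2(3); p-value = 0.772001.
Step 6: alpha = 0.05. fail to reject H0.

H = 1.1210, df = 3, p = 0.772001, fail to reject H0.


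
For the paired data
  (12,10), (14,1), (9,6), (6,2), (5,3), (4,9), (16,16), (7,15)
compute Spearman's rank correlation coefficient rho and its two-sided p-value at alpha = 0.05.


Step 1: Rank x and y separately (midranks; no ties here).
rank(x): 12->6, 14->7, 9->5, 6->3, 5->2, 4->1, 16->8, 7->4
rank(y): 10->6, 1->1, 6->4, 2->2, 3->3, 9->5, 16->8, 15->7
Step 2: d_i = R_x(i) - R_y(i); compute d_i^2.
  (6-6)^2=0, (7-1)^2=36, (5-4)^2=1, (3-2)^2=1, (2-3)^2=1, (1-5)^2=16, (8-8)^2=0, (4-7)^2=9
sum(d^2) = 64.
Step 3: rho = 1 - 6*64 / (8*(8^2 - 1)) = 1 - 384/504 = 0.238095.
Step 4: Under H0, t = rho * sqrt((n-2)/(1-rho^2)) = 0.6005 ~ t(6).
Step 5: Two-sided p-value from the t-distribution with 6 df = 0.570156.
Step 6: alpha = 0.05. fail to reject H0.

rho = 0.2381, p = 0.570156, fail to reject H0 at alpha = 0.05.


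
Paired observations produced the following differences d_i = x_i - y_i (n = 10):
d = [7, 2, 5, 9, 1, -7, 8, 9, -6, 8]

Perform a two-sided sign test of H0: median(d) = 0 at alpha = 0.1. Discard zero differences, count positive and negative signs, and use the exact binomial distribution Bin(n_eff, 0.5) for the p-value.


Step 1: Discard zero differences. Original n = 10; n_eff = number of nonzero differences = 10.
Nonzero differences (with sign): +7, +2, +5, +9, +1, -7, +8, +9, -6, +8
Step 2: Count signs: positive = 8, negative = 2.
Step 3: Under H0: P(positive) = 0.5, so the number of positives S ~ Bin(10, 0.5).
Step 4: Two-sided exact p-value = sum of Bin(10,0.5) probabilities at or below the observed probability = 0.109375.
Step 5: alpha = 0.1. fail to reject H0.

n_eff = 10, pos = 8, neg = 2, p = 0.109375, fail to reject H0.


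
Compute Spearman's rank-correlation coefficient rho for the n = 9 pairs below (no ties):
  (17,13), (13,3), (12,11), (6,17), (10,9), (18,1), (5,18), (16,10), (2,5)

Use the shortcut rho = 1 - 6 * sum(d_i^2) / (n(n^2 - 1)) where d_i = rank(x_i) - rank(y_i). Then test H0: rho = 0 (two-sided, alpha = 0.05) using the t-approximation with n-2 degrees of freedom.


Step 1: Rank x and y separately (midranks; no ties here).
rank(x): 17->8, 13->6, 12->5, 6->3, 10->4, 18->9, 5->2, 16->7, 2->1
rank(y): 13->7, 3->2, 11->6, 17->8, 9->4, 1->1, 18->9, 10->5, 5->3
Step 2: d_i = R_x(i) - R_y(i); compute d_i^2.
  (8-7)^2=1, (6-2)^2=16, (5-6)^2=1, (3-8)^2=25, (4-4)^2=0, (9-1)^2=64, (2-9)^2=49, (7-5)^2=4, (1-3)^2=4
sum(d^2) = 164.
Step 3: rho = 1 - 6*164 / (9*(9^2 - 1)) = 1 - 984/720 = -0.366667.
Step 4: Under H0, t = rho * sqrt((n-2)/(1-rho^2)) = -1.0427 ~ t(7).
Step 5: Two-sided p-value from the t-distribution with 7 df = 0.331740.
Step 6: alpha = 0.05. fail to reject H0.

rho = -0.3667, p = 0.331740, fail to reject H0 at alpha = 0.05.


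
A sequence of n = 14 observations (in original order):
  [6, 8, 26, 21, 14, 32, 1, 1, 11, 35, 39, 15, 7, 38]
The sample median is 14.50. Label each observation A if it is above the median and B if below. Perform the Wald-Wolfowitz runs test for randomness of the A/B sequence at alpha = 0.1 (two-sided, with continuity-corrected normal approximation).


Step 1: Compute median = 14.50; label A = above, B = below.
Labels in order: BBAABABBBAAABA  (n_A = 7, n_B = 7)
Step 2: Count runs R = 8.
Step 3: Under H0 (random ordering), E[R] = 2*n_A*n_B/(n_A+n_B) + 1 = 2*7*7/14 + 1 = 8.0000.
        Var[R] = 2*n_A*n_B*(2*n_A*n_B - n_A - n_B) / ((n_A+n_B)^2 * (n_A+n_B-1)) = 8232/2548 = 3.2308.
        SD[R] = 1.7974.
Step 4: R = E[R], so z = 0 with no continuity correction.
Step 5: Two-sided p-value via normal approximation = 2*(1 - Phi(|z|)) = 1.000000.
Step 6: alpha = 0.1. fail to reject H0.

R = 8, z = 0.0000, p = 1.000000, fail to reject H0.


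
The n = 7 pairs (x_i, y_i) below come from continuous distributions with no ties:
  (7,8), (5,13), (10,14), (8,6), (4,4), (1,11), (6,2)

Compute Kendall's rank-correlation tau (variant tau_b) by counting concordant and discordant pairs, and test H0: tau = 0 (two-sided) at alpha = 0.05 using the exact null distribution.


Step 1: Enumerate the 21 unordered pairs (i,j) with i<j and classify each by sign(x_j-x_i) * sign(y_j-y_i).
  (1,2):dx=-2,dy=+5->D; (1,3):dx=+3,dy=+6->C; (1,4):dx=+1,dy=-2->D; (1,5):dx=-3,dy=-4->C
  (1,6):dx=-6,dy=+3->D; (1,7):dx=-1,dy=-6->C; (2,3):dx=+5,dy=+1->C; (2,4):dx=+3,dy=-7->D
  (2,5):dx=-1,dy=-9->C; (2,6):dx=-4,dy=-2->C; (2,7):dx=+1,dy=-11->D; (3,4):dx=-2,dy=-8->C
  (3,5):dx=-6,dy=-10->C; (3,6):dx=-9,dy=-3->C; (3,7):dx=-4,dy=-12->C; (4,5):dx=-4,dy=-2->C
  (4,6):dx=-7,dy=+5->D; (4,7):dx=-2,dy=-4->C; (5,6):dx=-3,dy=+7->D; (5,7):dx=+2,dy=-2->D
  (6,7):dx=+5,dy=-9->D
Step 2: C = 12, D = 9, total pairs = 21.
Step 3: tau = (C - D)/(n(n-1)/2) = (12 - 9)/21 = 0.142857.
Step 4: Exact two-sided p-value (enumerate n! = 5040 permutations of y under H0): p = 0.772619.
Step 5: alpha = 0.05. fail to reject H0.

tau_b = 0.1429 (C=12, D=9), p = 0.772619, fail to reject H0.


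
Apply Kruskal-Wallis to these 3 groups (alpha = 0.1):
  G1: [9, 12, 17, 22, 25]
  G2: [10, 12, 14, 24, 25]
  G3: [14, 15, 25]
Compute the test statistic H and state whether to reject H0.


Step 1: Combine all N = 13 observations and assign midranks.
sorted (value, group, rank): (9,G1,1), (10,G2,2), (12,G1,3.5), (12,G2,3.5), (14,G2,5.5), (14,G3,5.5), (15,G3,7), (17,G1,8), (22,G1,9), (24,G2,10), (25,G1,12), (25,G2,12), (25,G3,12)
Step 2: Sum ranks within each group.
R_1 = 33.5 (n_1 = 5)
R_2 = 33 (n_2 = 5)
R_3 = 24.5 (n_3 = 3)
Step 3: H = 12/(N(N+1)) * sum(R_i^2/n_i) - 3(N+1)
     = 12/(13*14) * (33.5^2/5 + 33^2/5 + 24.5^2/3) - 3*14
     = 0.065934 * 642.333 - 42
     = 0.351648.
Step 4: Ties present; correction factor C = 1 - 36/(13^3 - 13) = 0.983516. Corrected H = 0.351648 / 0.983516 = 0.357542.
Step 5: Under H0, H ~ chi^2(2); p-value = 0.836297.
Step 6: alpha = 0.1. fail to reject H0.

H = 0.3575, df = 2, p = 0.836297, fail to reject H0.


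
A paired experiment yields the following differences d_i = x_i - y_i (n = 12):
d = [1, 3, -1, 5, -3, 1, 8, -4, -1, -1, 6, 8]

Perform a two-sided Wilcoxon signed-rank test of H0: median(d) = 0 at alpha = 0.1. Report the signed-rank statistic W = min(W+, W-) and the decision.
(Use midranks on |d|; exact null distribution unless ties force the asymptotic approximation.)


Step 1: Drop any zero differences (none here) and take |d_i|.
|d| = [1, 3, 1, 5, 3, 1, 8, 4, 1, 1, 6, 8]
Step 2: Midrank |d_i| (ties get averaged ranks).
ranks: |1|->3, |3|->6.5, |1|->3, |5|->9, |3|->6.5, |1|->3, |8|->11.5, |4|->8, |1|->3, |1|->3, |6|->10, |8|->11.5
Step 3: Attach original signs; sum ranks with positive sign and with negative sign.
W+ = 3 + 6.5 + 9 + 3 + 11.5 + 10 + 11.5 = 54.5
W- = 3 + 6.5 + 8 + 3 + 3 = 23.5
(Check: W+ + W- = 78 should equal n(n+1)/2 = 78.)
Step 4: Test statistic W = min(W+, W-) = 23.5.
Step 5: Ties in |d|, so use the tie-corrected normal approximation.
        E[W] = n(n+1)/4 = 12*13/4 = 39.
        Tie groups: |d|=1 (t=5), |d|=3 (t=2), |d|=8 (t=2); sum(t^3 - t) = 132.
        Var[W] = n(n+1)(2n+1)/24 - sum(t^3-t)/48 = 3900/24 - 132/48 = 159.75.
        z = (W - E[W]) / sqrt(Var[W]) = (23.5 - 39) / 12.6392 = -1.2263.
        Two-sided p = 2*Phi(z) = 0.220070.
Step 6: alpha = 0.1. fail to reject H0.

W+ = 54.5, W- = 23.5, W = min = 23.5, p = 0.220070, fail to reject H0.


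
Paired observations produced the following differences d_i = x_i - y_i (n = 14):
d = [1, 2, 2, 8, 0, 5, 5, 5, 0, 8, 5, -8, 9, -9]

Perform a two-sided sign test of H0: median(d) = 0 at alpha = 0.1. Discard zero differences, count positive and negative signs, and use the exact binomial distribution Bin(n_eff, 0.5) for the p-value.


Step 1: Discard zero differences. Original n = 14; n_eff = number of nonzero differences = 12.
Nonzero differences (with sign): +1, +2, +2, +8, +5, +5, +5, +8, +5, -8, +9, -9
Step 2: Count signs: positive = 10, negative = 2.
Step 3: Under H0: P(positive) = 0.5, so the number of positives S ~ Bin(12, 0.5).
Step 4: Two-sided exact p-value = sum of Bin(12,0.5) probabilities at or below the observed probability = 0.038574.
Step 5: alpha = 0.1. reject H0.

n_eff = 12, pos = 10, neg = 2, p = 0.038574, reject H0.


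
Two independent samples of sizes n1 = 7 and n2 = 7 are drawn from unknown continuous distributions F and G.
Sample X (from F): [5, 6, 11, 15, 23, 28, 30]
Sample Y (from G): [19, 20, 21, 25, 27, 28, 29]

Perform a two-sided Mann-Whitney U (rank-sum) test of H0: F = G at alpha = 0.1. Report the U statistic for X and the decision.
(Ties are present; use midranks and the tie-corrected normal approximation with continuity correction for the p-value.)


Step 1: Combine and sort all 14 observations; assign midranks.
sorted (value, group): (5,X), (6,X), (11,X), (15,X), (19,Y), (20,Y), (21,Y), (23,X), (25,Y), (27,Y), (28,X), (28,Y), (29,Y), (30,X)
ranks: 5->1, 6->2, 11->3, 15->4, 19->5, 20->6, 21->7, 23->8, 25->9, 27->10, 28->11.5, 28->11.5, 29->13, 30->14
Step 2: Rank sum for X: R1 = 1 + 2 + 3 + 4 + 8 + 11.5 + 14 = 43.5.
Step 3: U_X = R1 - n1(n1+1)/2 = 43.5 - 7*8/2 = 43.5 - 28 = 15.5.
       U_Y = n1*n2 - U_X = 49 - 15.5 = 33.5.
Step 4: Ties are present, so use the tie-corrected normal approximation (with continuity correction) for the p-value.
Step 5: p-value = 0.276911; compare to alpha = 0.1. fail to reject H0.

U_X = 15.5, p = 0.276911, fail to reject H0 at alpha = 0.1.


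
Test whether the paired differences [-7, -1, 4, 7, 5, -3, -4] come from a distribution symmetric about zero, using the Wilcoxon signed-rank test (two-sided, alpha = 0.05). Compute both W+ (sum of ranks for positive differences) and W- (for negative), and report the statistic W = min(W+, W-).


Step 1: Drop any zero differences (none here) and take |d_i|.
|d| = [7, 1, 4, 7, 5, 3, 4]
Step 2: Midrank |d_i| (ties get averaged ranks).
ranks: |7|->6.5, |1|->1, |4|->3.5, |7|->6.5, |5|->5, |3|->2, |4|->3.5
Step 3: Attach original signs; sum ranks with positive sign and with negative sign.
W+ = 3.5 + 6.5 + 5 = 15
W- = 6.5 + 1 + 2 + 3.5 = 13
(Check: W+ + W- = 28 should equal n(n+1)/2 = 28.)
Step 4: Test statistic W = min(W+, W-) = 13.
Step 5: Ties in |d|, so use the tie-corrected normal approximation.
        E[W] = n(n+1)/4 = 7*8/4 = 14.
        Tie groups: |d|=4 (t=2), |d|=7 (t=2); sum(t^3 - t) = 12.
        Var[W] = n(n+1)(2n+1)/24 - sum(t^3-t)/48 = 840/24 - 12/48 = 34.75.
        z = (W - E[W]) / sqrt(Var[W]) = (13 - 14) / 5.8949 = -0.1696.
        Two-sided p = 2*Phi(z) = 0.865295.
Step 6: alpha = 0.05. fail to reject H0.

W+ = 15, W- = 13, W = min = 13, p = 0.865295, fail to reject H0.
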